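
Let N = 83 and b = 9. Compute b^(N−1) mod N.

9^1 ≡ 9 (mod 83)
9^2 ≡ 9^2 = 81 ≡ 81 (mod 83)
9^4 ≡ 81^2 = 6561 ≡ 4 (mod 83)
9^8 ≡ 4^2 = 16 ≡ 16 (mod 83)
9^16 ≡ 16^2 = 256 ≡ 7 (mod 83)
9^32 ≡ 7^2 = 49 ≡ 49 (mod 83)
9^64 ≡ 49^2 = 2401 ≡ 77 (mod 83)
82 = 64 + 16 + 2 in binary powers of 2.
So 9^82 ≡ 77 · 7 · 81 ≡ 1 (mod 83).
Since the result is 1, base 9 gives no evidence that 83 is composite.

1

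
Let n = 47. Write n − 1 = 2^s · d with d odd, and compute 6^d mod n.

1

47 − 1 = 46 = 2^1 · 23, so d = 23.
6^1 ≡ 6 (mod 47)
6^2 ≡ 6^2 = 36 ≡ 36 (mod 47)
6^4 ≡ 36^2 = 1296 ≡ 27 (mod 47)
6^8 ≡ 27^2 = 729 ≡ 24 (mod 47)
6^16 ≡ 24^2 = 576 ≡ 12 (mod 47)
23 = 16 + 4 + 2 + 1 in binary powers of 2.
So 6^23 ≡ 12 · 27 · 36 · 6 ≡ 1 (mod 47).
Since 6^d ≡ 1 (mod 47), base 6 does not prove 47 composite.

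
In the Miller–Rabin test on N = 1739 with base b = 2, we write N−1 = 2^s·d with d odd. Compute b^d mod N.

1623

1739 − 1 = 1738 = 2^1 · 869, so d = 869.
2^1 ≡ 2 (mod 1739)
2^2 ≡ 2^2 = 4 ≡ 4 (mod 1739)
2^4 ≡ 4^2 = 16 ≡ 16 (mod 1739)
2^8 ≡ 16^2 = 256 ≡ 256 (mod 1739)
2^16 ≡ 256^2 = 65536 ≡ 1193 (mod 1739)
2^32 ≡ 1193^2 = 1423249 ≡ 747 (mod 1739)
2^64 ≡ 747^2 = 558009 ≡ 1529 (mod 1739)
2^128 ≡ 1529^2 = 2337841 ≡ 625 (mod 1739)
2^256 ≡ 625^2 = 390625 ≡ 1089 (mod 1739)
2^512 ≡ 1089^2 = 1185921 ≡ 1662 (mod 1739)
869 = 512 + 256 + 64 + 32 + 4 + 1 in binary powers of 2.
So 2^869 ≡ 1662 · 1089 · 1529 · 747 · 16 · 2 ≡ 1623 (mod 1739).
Squaring chain: 1623; never reaches −1, so base 2 is a Miller–Rabin witness that 1739 is composite.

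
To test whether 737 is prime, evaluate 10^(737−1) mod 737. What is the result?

23

10^1 ≡ 10 (mod 737)
10^2 ≡ 10^2 = 100 ≡ 100 (mod 737)
10^4 ≡ 100^2 = 10000 ≡ 419 (mod 737)
10^8 ≡ 419^2 = 175561 ≡ 155 (mod 737)
10^16 ≡ 155^2 = 24025 ≡ 441 (mod 737)
10^32 ≡ 441^2 = 194481 ≡ 650 (mod 737)
10^64 ≡ 650^2 = 422500 ≡ 199 (mod 737)
10^128 ≡ 199^2 = 39601 ≡ 540 (mod 737)
10^256 ≡ 540^2 = 291600 ≡ 485 (mod 737)
10^512 ≡ 485^2 = 235225 ≡ 122 (mod 737)
736 = 512 + 128 + 64 + 32 in binary powers of 2.
So 10^736 ≡ 122 · 540 · 199 · 650 ≡ 23 (mod 737).
Since 23 ≠ 1, base 10 is a Fermat witness: 737 is composite.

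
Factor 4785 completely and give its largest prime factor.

4785 = 3 · 1595
1595 = 5 · 319
319 = 11 · 29
29 is prime.
So 4785 = 3 · 5 · 11 · 29; the largest prime factor is 29.

29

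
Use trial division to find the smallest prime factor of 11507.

11507 is odd.
Digit sum 14, not divisible by 3.
Ends in 7: not divisible by 5.
7: 11507 = 7·1643 + 6
11: 11507 = 11·1046 + 1
13: 11507 = 13·885 + 2
17: 11507 = 17·676 + 15
19: 11507 = 19·605 + 12
23: 11507 = 23·500 + 7
29: 11507 = 29·396 + 23
31: 11507 = 31·371 + 6
37: 11507 = 37·311

37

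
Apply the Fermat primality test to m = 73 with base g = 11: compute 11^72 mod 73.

11^1 ≡ 11 (mod 73)
11^2 ≡ 11^2 = 121 ≡ 48 (mod 73)
11^4 ≡ 48^2 = 2304 ≡ 41 (mod 73)
11^8 ≡ 41^2 = 1681 ≡ 2 (mod 73)
11^16 ≡ 2^2 = 4 ≡ 4 (mod 73)
11^32 ≡ 4^2 = 16 ≡ 16 (mod 73)
11^64 ≡ 16^2 = 256 ≡ 37 (mod 73)
72 = 64 + 8 in binary powers of 2.
So 11^72 ≡ 37 · 2 ≡ 1 (mod 73).
Since the result is 1, base 11 gives no evidence that 73 is composite.

1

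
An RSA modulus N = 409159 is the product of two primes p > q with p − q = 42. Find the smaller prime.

Since p = q + 42, we have 409159 = q(q + 42), so q² + 42q − 409159 = 0.
Discriminant: 42² + 4·409159 = 1764 + 1636636 = 1638400; √1638400 = 1280.
q = (−42 + 1280)/2 = 619, and p = q + 42 = 661.
Check: 619 · 661 = 409159.

619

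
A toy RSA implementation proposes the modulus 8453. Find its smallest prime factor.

8453 is odd.
Digit sum 20, not divisible by 3.
Ends in 3: not divisible by 5.
7: 8453 = 7·1207 + 4
11: 8453 = 11·768 + 5
13: 8453 = 13·650 + 3
17: 8453 = 17·497 + 4
19: 8453 = 19·444 + 17
23: 8453 = 23·367 + 12
29: 8453 = 29·291 + 14
31: 8453 = 31·272 + 21
37: 8453 = 37·228 + 17
41: 8453 = 41·206 + 7
43: 8453 = 43·196 + 25
47: 8453 = 47·179 + 40
53: 8453 = 53·159 + 26
59: 8453 = 59·143 + 16
61: 8453 = 61·138 + 35
67: 8453 = 67·126 + 11
71: 8453 = 71·119 + 4
73: 8453 = 73·115 + 58
79: 8453 = 79·107

79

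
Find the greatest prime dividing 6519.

6519 = 3 · 2173
2173 = 41 · 53
53 is prime.
So 6519 = 3 · 41 · 53; the largest prime factor is 53.

53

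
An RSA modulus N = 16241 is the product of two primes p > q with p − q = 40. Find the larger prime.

Since p = q + 40, we have 16241 = q(q + 40), so q² + 40q − 16241 = 0.
Discriminant: 40² + 4·16241 = 1600 + 64964 = 66564; √66564 = 258.
q = (−40 + 258)/2 = 109, and p = q + 40 = 149.
Check: 109 · 149 = 16241.

149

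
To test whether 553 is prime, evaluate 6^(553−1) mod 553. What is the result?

204

6^1 ≡ 6 (mod 553)
6^2 ≡ 6^2 = 36 ≡ 36 (mod 553)
6^4 ≡ 36^2 = 1296 ≡ 190 (mod 553)
6^8 ≡ 190^2 = 36100 ≡ 155 (mod 553)
6^16 ≡ 155^2 = 24025 ≡ 246 (mod 553)
6^32 ≡ 246^2 = 60516 ≡ 239 (mod 553)
6^64 ≡ 239^2 = 57121 ≡ 162 (mod 553)
6^128 ≡ 162^2 = 26244 ≡ 253 (mod 553)
6^256 ≡ 253^2 = 64009 ≡ 414 (mod 553)
6^512 ≡ 414^2 = 171396 ≡ 519 (mod 553)
552 = 512 + 32 + 8 in binary powers of 2.
So 6^552 ≡ 519 · 239 · 155 ≡ 204 (mod 553).
Since 204 ≠ 1, base 6 is a Fermat witness: 553 is composite.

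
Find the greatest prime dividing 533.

41

533 = 13 · 41
41 is prime.
So 533 = 13 · 41; the largest prime factor is 41.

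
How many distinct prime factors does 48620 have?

5

48620 = 2^2 · 12155
12155 = 5 · 2431
2431 = 11 · 221
221 = 13 · 17
48620 = 2^2 · 5 · 11 · 13 · 17, which has 5 distinct prime factors.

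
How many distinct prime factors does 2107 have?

2107 = 7^2 · 43
2107 = 7^2 · 43, which has 2 distinct prime factors.

2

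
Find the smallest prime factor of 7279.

7279 is odd.
Digit sum 25, not divisible by 3.
Ends in 9: not divisible by 5.
7: 7279 = 7·1039 + 6
11: 7279 = 11·661 + 8
13: 7279 = 13·559 + 12
17: 7279 = 17·428 + 3
19: 7279 = 19·383 + 2
23: 7279 = 23·316 + 11
29: 7279 = 29·251

29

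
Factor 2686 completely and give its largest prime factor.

79

2686 = 2 · 1343
1343 = 17 · 79
79 is prime.
So 2686 = 2 · 17 · 79; the largest prime factor is 79.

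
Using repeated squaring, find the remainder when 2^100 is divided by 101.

1

2^1 ≡ 2 (mod 101)
2^2 ≡ 2^2 = 4 ≡ 4 (mod 101)
2^4 ≡ 4^2 = 16 ≡ 16 (mod 101)
2^8 ≡ 16^2 = 256 ≡ 54 (mod 101)
2^16 ≡ 54^2 = 2916 ≡ 88 (mod 101)
2^32 ≡ 88^2 = 7744 ≡ 68 (mod 101)
2^64 ≡ 68^2 = 4624 ≡ 79 (mod 101)
100 = 64 + 32 + 4 in binary powers of 2.
So 2^100 ≡ 79 · 68 · 16 ≡ 1 (mod 101).
Since the result is 1, base 2 gives no evidence that 101 is composite.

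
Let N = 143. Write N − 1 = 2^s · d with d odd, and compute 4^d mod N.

143 − 1 = 142 = 2^1 · 71, so d = 71.
4^1 ≡ 4 (mod 143)
4^2 ≡ 4^2 = 16 ≡ 16 (mod 143)
4^4 ≡ 16^2 = 256 ≡ 113 (mod 143)
4^8 ≡ 113^2 = 12769 ≡ 42 (mod 143)
4^16 ≡ 42^2 = 1764 ≡ 48 (mod 143)
4^32 ≡ 48^2 = 2304 ≡ 16 (mod 143)
4^64 ≡ 16^2 = 256 ≡ 113 (mod 143)
71 = 64 + 4 + 2 + 1 in binary powers of 2.
So 4^71 ≡ 113 · 113 · 16 · 4 ≡ 114 (mod 143).
Squaring chain: 114; never reaches −1, so base 4 is a Miller–Rabin witness that 143 is composite.

114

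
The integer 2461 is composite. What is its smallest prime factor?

23

2461 is odd.
Digit sum 13, not divisible by 3.
Ends in 1: not divisible by 5.
7: 2461 = 7·351 + 4
11: 2461 = 11·223 + 8
13: 2461 = 13·189 + 4
17: 2461 = 17·144 + 13
19: 2461 = 19·129 + 10
23: 2461 = 23·107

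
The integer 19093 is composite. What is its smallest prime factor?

61

19093 is odd.
Digit sum 22, not divisible by 3.
Ends in 3: not divisible by 5.
7: 19093 = 7·2727 + 4
11: 19093 = 11·1735 + 8
13: 19093 = 13·1468 + 9
17: 19093 = 17·1123 + 2
19: 19093 = 19·1004 + 17
23: 19093 = 23·830 + 3
29: 19093 = 29·658 + 11
31: 19093 = 31·615 + 28
37: 19093 = 37·516 + 1
41: 19093 = 41·465 + 28
43: 19093 = 43·444 + 1
47: 19093 = 47·406 + 11
53: 19093 = 53·360 + 13
59: 19093 = 59·323 + 36
61: 19093 = 61·313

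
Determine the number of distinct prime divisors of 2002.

2002 = 2 · 1001
1001 = 7 · 143
143 = 11 · 13
2002 = 2 · 7 · 11 · 13, which has 4 distinct prime factors.

4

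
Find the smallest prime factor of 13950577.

71

13950577 is odd.
Digit sum 37, not divisible by 3.
Ends in 7: not divisible by 5.
7: 13950577 = 7·1992939 + 4
11: 13950577 = 11·1268234 + 3
13: 13950577 = 13·1073121 + 4
17: 13950577 = 17·820622 + 3
19: 13950577 = 19·734240 + 17
23: 13950577 = 23·606546 + 19
29: 13950577 = 29·481054 + 11
31: 13950577 = 31·450018 + 19
37: 13950577 = 37·377042 + 23
41: 13950577 = 41·340257 + 40
43: 13950577 = 43·324432 + 1
47: 13950577 = 47·296820 + 37
53: 13950577 = 53·263218 + 23
59: 13950577 = 59·236450 + 27
61: 13950577 = 61·228697 + 60
67: 13950577 = 67·208217 + 38
71: 13950577 = 71·196487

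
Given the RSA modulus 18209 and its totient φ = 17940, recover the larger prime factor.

139

φ(n) = (p−1)(q−1) = n − (p+q) + 1, so p + q = 18209 − 17940 + 1 = 270.
p and q are the roots of t² − 270t + 18209 = 0.
Discriminant: 270² − 4·18209 = 72900 − 72836 = 64; √64 = 8.
q = (270 − 8)/2 = 131, p = (270 + 8)/2 = 139.
Check: 131 · 139 = 18209.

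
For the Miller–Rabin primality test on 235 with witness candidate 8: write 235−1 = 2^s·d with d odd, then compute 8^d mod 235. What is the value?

235 − 1 = 234 = 2^1 · 117, so d = 117.
8^1 ≡ 8 (mod 235)
8^2 ≡ 8^2 = 64 ≡ 64 (mod 235)
8^4 ≡ 64^2 = 4096 ≡ 101 (mod 235)
8^8 ≡ 101^2 = 10201 ≡ 96 (mod 235)
8^16 ≡ 96^2 = 9216 ≡ 51 (mod 235)
8^32 ≡ 51^2 = 2601 ≡ 16 (mod 235)
8^64 ≡ 16^2 = 256 ≡ 21 (mod 235)
117 = 64 + 32 + 16 + 4 + 1 in binary powers of 2.
So 8^117 ≡ 21 · 16 · 51 · 101 · 8 ≡ 158 (mod 235).
Squaring chain: 158; never reaches −1, so base 8 is a Miller–Rabin witness that 235 is composite.

158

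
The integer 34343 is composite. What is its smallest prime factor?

61

34343 is odd.
Digit sum 17, not divisible by 3.
Ends in 3: not divisible by 5.
7: 34343 = 7·4906 + 1
11: 34343 = 11·3122 + 1
13: 34343 = 13·2641 + 10
17: 34343 = 17·2020 + 3
19: 34343 = 19·1807 + 10
23: 34343 = 23·1493 + 4
29: 34343 = 29·1184 + 7
31: 34343 = 31·1107 + 26
37: 34343 = 37·928 + 7
41: 34343 = 41·837 + 26
43: 34343 = 43·798 + 29
47: 34343 = 47·730 + 33
53: 34343 = 53·647 + 52
59: 34343 = 59·582 + 5
61: 34343 = 61·563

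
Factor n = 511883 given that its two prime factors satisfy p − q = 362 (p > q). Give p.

919

Since p = q + 362, we have 511883 = q(q + 362), so q² + 362q − 511883 = 0.
Discriminant: 362² + 4·511883 = 131044 + 2047532 = 2178576; √2178576 = 1476.
q = (−362 + 1476)/2 = 557, and p = q + 362 = 919.
Check: 557 · 919 = 511883.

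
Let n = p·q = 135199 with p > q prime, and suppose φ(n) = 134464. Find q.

353

φ(n) = (p−1)(q−1) = n − (p+q) + 1, so p + q = 135199 − 134464 + 1 = 736.
p and q are the roots of t² − 736t + 135199 = 0.
Discriminant: 736² − 4·135199 = 541696 − 540796 = 900; √900 = 30.
q = (736 − 30)/2 = 353, p = (736 + 30)/2 = 383.
Check: 353 · 383 = 135199.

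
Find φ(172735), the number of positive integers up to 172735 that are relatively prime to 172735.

Factor: 172735 = 5 · 179 · 193.
φ(172735) = (5−1) · (179−1) · (193−1) = 4 · 178 · 192 = 136704.

136704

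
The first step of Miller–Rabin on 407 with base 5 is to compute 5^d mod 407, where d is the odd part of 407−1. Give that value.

279

407 − 1 = 406 = 2^1 · 203, so d = 203.
5^1 ≡ 5 (mod 407)
5^2 ≡ 5^2 = 25 ≡ 25 (mod 407)
5^4 ≡ 25^2 = 625 ≡ 218 (mod 407)
5^8 ≡ 218^2 = 47524 ≡ 312 (mod 407)
5^16 ≡ 312^2 = 97344 ≡ 71 (mod 407)
5^32 ≡ 71^2 = 5041 ≡ 157 (mod 407)
5^64 ≡ 157^2 = 24649 ≡ 229 (mod 407)
5^128 ≡ 229^2 = 52441 ≡ 345 (mod 407)
203 = 128 + 64 + 8 + 2 + 1 in binary powers of 2.
So 5^203 ≡ 345 · 229 · 312 · 25 · 5 ≡ 279 (mod 407).
Squaring chain: 279; never reaches −1, so base 5 is a Miller–Rabin witness that 407 is composite.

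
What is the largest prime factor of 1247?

43

1247 = 29 · 43
43 is prime.
So 1247 = 29 · 43; the largest prime factor is 43.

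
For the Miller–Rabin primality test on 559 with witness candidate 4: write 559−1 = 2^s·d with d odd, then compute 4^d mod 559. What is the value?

441

559 − 1 = 558 = 2^1 · 279, so d = 279.
4^1 ≡ 4 (mod 559)
4^2 ≡ 4^2 = 16 ≡ 16 (mod 559)
4^4 ≡ 16^2 = 256 ≡ 256 (mod 559)
4^8 ≡ 256^2 = 65536 ≡ 133 (mod 559)
4^16 ≡ 133^2 = 17689 ≡ 360 (mod 559)
4^32 ≡ 360^2 = 129600 ≡ 471 (mod 559)
4^64 ≡ 471^2 = 221841 ≡ 477 (mod 559)
4^128 ≡ 477^2 = 227529 ≡ 16 (mod 559)
4^256 ≡ 16^2 = 256 ≡ 256 (mod 559)
279 = 256 + 16 + 4 + 2 + 1 in binary powers of 2.
So 4^279 ≡ 256 · 360 · 256 · 16 · 4 ≡ 441 (mod 559).
Squaring chain: 441; never reaches −1, so base 4 is a Miller–Rabin witness that 559 is composite.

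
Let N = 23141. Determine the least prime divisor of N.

73

23141 is odd.
Digit sum 11, not divisible by 3.
Ends in 1: not divisible by 5.
7: 23141 = 7·3305 + 6
11: 23141 = 11·2103 + 8
13: 23141 = 13·1780 + 1
17: 23141 = 17·1361 + 4
19: 23141 = 19·1217 + 18
23: 23141 = 23·1006 + 3
29: 23141 = 29·797 + 28
31: 23141 = 31·746 + 15
37: 23141 = 37·625 + 16
41: 23141 = 41·564 + 17
43: 23141 = 43·538 + 7
47: 23141 = 47·492 + 17
53: 23141 = 53·436 + 33
59: 23141 = 59·392 + 13
61: 23141 = 61·379 + 22
67: 23141 = 67·345 + 26
71: 23141 = 71·325 + 66
73: 23141 = 73·317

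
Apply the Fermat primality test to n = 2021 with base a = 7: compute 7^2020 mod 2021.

7^1 ≡ 7 (mod 2021)
7^2 ≡ 7^2 = 49 ≡ 49 (mod 2021)
7^4 ≡ 49^2 = 2401 ≡ 380 (mod 2021)
7^8 ≡ 380^2 = 144400 ≡ 909 (mod 2021)
7^16 ≡ 909^2 = 826281 ≡ 1713 (mod 2021)
7^32 ≡ 1713^2 = 2934369 ≡ 1898 (mod 2021)
7^64 ≡ 1898^2 = 3602404 ≡ 982 (mod 2021)
7^128 ≡ 982^2 = 964324 ≡ 307 (mod 2021)
7^256 ≡ 307^2 = 94249 ≡ 1283 (mod 2021)
7^512 ≡ 1283^2 = 1646089 ≡ 995 (mod 2021)
7^1024 ≡ 995^2 = 990025 ≡ 1756 (mod 2021)
2020 = 1024 + 512 + 256 + 128 + 64 + 32 + 4 in binary powers of 2.
So 7^2020 ≡ 1756 · 995 · 1283 · 307 · 982 · 1898 · 380 ≡ 294 (mod 2021).
Since 294 ≠ 1, base 7 is a Fermat witness: 2021 is composite.

294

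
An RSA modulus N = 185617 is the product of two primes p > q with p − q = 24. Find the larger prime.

Since p = q + 24, we have 185617 = q(q + 24), so q² + 24q − 185617 = 0.
Discriminant: 24² + 4·185617 = 576 + 742468 = 743044; √743044 = 862.
q = (−24 + 862)/2 = 419, and p = q + 24 = 443.
Check: 419 · 443 = 185617.

443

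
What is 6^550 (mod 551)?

310

6^1 ≡ 6 (mod 551)
6^2 ≡ 6^2 = 36 ≡ 36 (mod 551)
6^4 ≡ 36^2 = 1296 ≡ 194 (mod 551)
6^8 ≡ 194^2 = 37636 ≡ 168 (mod 551)
6^16 ≡ 168^2 = 28224 ≡ 123 (mod 551)
6^32 ≡ 123^2 = 15129 ≡ 252 (mod 551)
6^64 ≡ 252^2 = 63504 ≡ 139 (mod 551)
6^128 ≡ 139^2 = 19321 ≡ 36 (mod 551)
6^256 ≡ 36^2 = 1296 ≡ 194 (mod 551)
6^512 ≡ 194^2 = 37636 ≡ 168 (mod 551)
550 = 512 + 32 + 4 + 2 in binary powers of 2.
So 6^550 ≡ 168 · 252 · 194 · 36 ≡ 310 (mod 551).
Since 310 ≠ 1, base 6 is a Fermat witness: 551 is composite.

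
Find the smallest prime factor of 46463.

97

46463 is odd.
Digit sum 23, not divisible by 3.
Ends in 3: not divisible by 5.
7: 46463 = 7·6637 + 4
11: 46463 = 11·4223 + 10
13: 46463 = 13·3574 + 1
17: 46463 = 17·2733 + 2
19: 46463 = 19·2445 + 8
23: 46463 = 23·2020 + 3
29: 46463 = 29·1602 + 5
31: 46463 = 31·1498 + 25
37: 46463 = 37·1255 + 28
41: 46463 = 41·1133 + 10
43: 46463 = 43·1080 + 23
47: 46463 = 47·988 + 27
53: 46463 = 53·876 + 35
59: 46463 = 59·787 + 30
61: 46463 = 61·761 + 42
67: 46463 = 67·693 + 32
71: 46463 = 71·654 + 29
73: 46463 = 73·636 + 35
79: 46463 = 79·588 + 11
83: 46463 = 83·559 + 66
89: 46463 = 89·522 + 5
97: 46463 = 97·479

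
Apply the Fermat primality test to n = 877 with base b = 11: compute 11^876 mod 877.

11^1 ≡ 11 (mod 877)
11^2 ≡ 11^2 = 121 ≡ 121 (mod 877)
11^4 ≡ 121^2 = 14641 ≡ 609 (mod 877)
11^8 ≡ 609^2 = 370881 ≡ 787 (mod 877)
11^16 ≡ 787^2 = 619369 ≡ 207 (mod 877)
11^32 ≡ 207^2 = 42849 ≡ 753 (mod 877)
11^64 ≡ 753^2 = 567009 ≡ 467 (mod 877)
11^128 ≡ 467^2 = 218089 ≡ 593 (mod 877)
11^256 ≡ 593^2 = 351649 ≡ 849 (mod 877)
11^512 ≡ 849^2 = 720801 ≡ 784 (mod 877)
876 = 512 + 256 + 64 + 32 + 8 + 4 in binary powers of 2.
So 11^876 ≡ 784 · 849 · 467 · 753 · 787 · 609 ≡ 1 (mod 877).
Since the result is 1, base 11 gives no evidence that 877 is composite.

1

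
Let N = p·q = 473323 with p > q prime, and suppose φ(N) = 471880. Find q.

503

φ(n) = (p−1)(q−1) = n − (p+q) + 1, so p + q = 473323 − 471880 + 1 = 1444.
p and q are the roots of t² − 1444t + 473323 = 0.
Discriminant: 1444² − 4·473323 = 2085136 − 1893292 = 191844; √191844 = 438.
q = (1444 − 438)/2 = 503, p = (1444 + 438)/2 = 941.
Check: 503 · 941 = 473323.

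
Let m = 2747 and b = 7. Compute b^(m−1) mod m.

21

7^1 ≡ 7 (mod 2747)
7^2 ≡ 7^2 = 49 ≡ 49 (mod 2747)
7^4 ≡ 49^2 = 2401 ≡ 2401 (mod 2747)
7^8 ≡ 2401^2 = 5764801 ≡ 1595 (mod 2747)
7^16 ≡ 1595^2 = 2544025 ≡ 303 (mod 2747)
7^32 ≡ 303^2 = 91809 ≡ 1158 (mod 2747)
7^64 ≡ 1158^2 = 1340964 ≡ 428 (mod 2747)
7^128 ≡ 428^2 = 183184 ≡ 1882 (mod 2747)
7^256 ≡ 1882^2 = 3541924 ≡ 1041 (mod 2747)
7^512 ≡ 1041^2 = 1083681 ≡ 1363 (mod 2747)
7^1024 ≡ 1363^2 = 1857769 ≡ 797 (mod 2747)
7^2048 ≡ 797^2 = 635209 ≡ 652 (mod 2747)
2746 = 2048 + 512 + 128 + 32 + 16 + 8 + 2 in binary powers of 2.
So 7^2746 ≡ 652 · 1363 · 1882 · 1158 · 303 · 1595 · 49 ≡ 21 (mod 2747).
Since 21 ≠ 1, base 7 is a Fermat witness: 2747 is composite.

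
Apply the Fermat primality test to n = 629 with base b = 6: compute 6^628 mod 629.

38

6^1 ≡ 6 (mod 629)
6^2 ≡ 6^2 = 36 ≡ 36 (mod 629)
6^4 ≡ 36^2 = 1296 ≡ 38 (mod 629)
6^8 ≡ 38^2 = 1444 ≡ 186 (mod 629)
6^16 ≡ 186^2 = 34596 ≡ 1 (mod 629)
6^32 ≡ 1^2 = 1 ≡ 1 (mod 629)
6^64 ≡ 1^2 = 1 ≡ 1 (mod 629)
6^128 ≡ 1^2 = 1 ≡ 1 (mod 629)
6^256 ≡ 1^2 = 1 ≡ 1 (mod 629)
6^512 ≡ 1^2 = 1 ≡ 1 (mod 629)
628 = 512 + 64 + 32 + 16 + 4 in binary powers of 2.
So 6^628 ≡ 1 · 1 · 1 · 1 · 38 ≡ 38 (mod 629).
Since 38 ≠ 1, base 6 is a Fermat witness: 629 is composite.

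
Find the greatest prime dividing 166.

166 = 2 · 83
83 is prime.
So 166 = 2 · 83; the largest prime factor is 83.

83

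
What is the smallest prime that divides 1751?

1751 is odd.
Digit sum 14, not divisible by 3.
Ends in 1: not divisible by 5.
7: 1751 = 7·250 + 1
11: 1751 = 11·159 + 2
13: 1751 = 13·134 + 9
17: 1751 = 17·103

17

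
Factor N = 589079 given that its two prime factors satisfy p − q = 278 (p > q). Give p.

919

Since p = q + 278, we have 589079 = q(q + 278), so q² + 278q − 589079 = 0.
Discriminant: 278² + 4·589079 = 77284 + 2356316 = 2433600; √2433600 = 1560.
q = (−278 + 1560)/2 = 641, and p = q + 278 = 919.
Check: 641 · 919 = 589079.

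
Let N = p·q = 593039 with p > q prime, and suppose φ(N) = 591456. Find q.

607

φ(n) = (p−1)(q−1) = n − (p+q) + 1, so p + q = 593039 − 591456 + 1 = 1584.
p and q are the roots of t² − 1584t + 593039 = 0.
Discriminant: 1584² − 4·593039 = 2509056 − 2372156 = 136900; √136900 = 370.
q = (1584 − 370)/2 = 607, p = (1584 + 370)/2 = 977.
Check: 607 · 977 = 593039.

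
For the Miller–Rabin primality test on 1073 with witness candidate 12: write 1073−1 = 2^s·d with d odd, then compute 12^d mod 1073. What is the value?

1073 − 1 = 1072 = 2^4 · 67, so d = 67.
12^1 ≡ 12 (mod 1073)
12^2 ≡ 12^2 = 144 ≡ 144 (mod 1073)
12^4 ≡ 144^2 = 20736 ≡ 349 (mod 1073)
12^8 ≡ 349^2 = 121801 ≡ 552 (mod 1073)
12^16 ≡ 552^2 = 304704 ≡ 1045 (mod 1073)
12^32 ≡ 1045^2 = 1092025 ≡ 784 (mod 1073)
12^64 ≡ 784^2 = 614656 ≡ 900 (mod 1073)
67 = 64 + 2 + 1 in binary powers of 2.
So 12^67 ≡ 900 · 144 · 12 ≡ 423 (mod 1073).
Squaring chain: 423 → 811 → 1045 → 784; never reaches −1, so base 12 is a Miller–Rabin witness that 1073 is composite.

423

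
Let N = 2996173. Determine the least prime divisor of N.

67

2996173 is odd.
Digit sum 37, not divisible by 3.
Ends in 3: not divisible by 5.
7: 2996173 = 7·428024 + 5
11: 2996173 = 11·272379 + 4
13: 2996173 = 13·230474 + 11
17: 2996173 = 17·176245 + 8
19: 2996173 = 19·157693 + 6
23: 2996173 = 23·130268 + 9
29: 2996173 = 29·103316 + 9
31: 2996173 = 31·96650 + 23
37: 2996173 = 37·80977 + 24
41: 2996173 = 41·73077 + 16
43: 2996173 = 43·69678 + 19
47: 2996173 = 47·63748 + 17
53: 2996173 = 53·56531 + 30
59: 2996173 = 59·50782 + 35
61: 2996173 = 61·49117 + 36
67: 2996173 = 67·44719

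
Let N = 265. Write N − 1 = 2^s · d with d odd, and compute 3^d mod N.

265 − 1 = 264 = 2^3 · 33, so d = 33.
3^1 ≡ 3 (mod 265)
3^2 ≡ 3^2 = 9 ≡ 9 (mod 265)
3^4 ≡ 9^2 = 81 ≡ 81 (mod 265)
3^8 ≡ 81^2 = 6561 ≡ 201 (mod 265)
3^16 ≡ 201^2 = 40401 ≡ 121 (mod 265)
3^32 ≡ 121^2 = 14641 ≡ 66 (mod 265)
33 = 32 + 1 in binary powers of 2.
So 3^33 ≡ 66 · 3 ≡ 198 (mod 265).
Squaring chain: 198 → 249 → 256; never reaches −1, so base 3 is a Miller–Rabin witness that 265 is composite.

198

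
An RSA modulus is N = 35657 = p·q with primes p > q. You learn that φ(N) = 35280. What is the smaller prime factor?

181

φ(n) = (p−1)(q−1) = n − (p+q) + 1, so p + q = 35657 − 35280 + 1 = 378.
p and q are the roots of t² − 378t + 35657 = 0.
Discriminant: 378² − 4·35657 = 142884 − 142628 = 256; √256 = 16.
q = (378 − 16)/2 = 181, p = (378 + 16)/2 = 197.
Check: 181 · 197 = 35657.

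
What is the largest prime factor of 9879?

9879 = 3 · 3293
3293 = 37 · 89
89 is prime.
So 9879 = 3 · 37 · 89; the largest prime factor is 89.

89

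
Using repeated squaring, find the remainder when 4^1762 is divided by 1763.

4^1 ≡ 4 (mod 1763)
4^2 ≡ 4^2 = 16 ≡ 16 (mod 1763)
4^4 ≡ 16^2 = 256 ≡ 256 (mod 1763)
4^8 ≡ 256^2 = 65536 ≡ 305 (mod 1763)
4^16 ≡ 305^2 = 93025 ≡ 1349 (mod 1763)
4^32 ≡ 1349^2 = 1819801 ≡ 385 (mod 1763)
4^64 ≡ 385^2 = 148225 ≡ 133 (mod 1763)
4^128 ≡ 133^2 = 17689 ≡ 59 (mod 1763)
4^256 ≡ 59^2 = 3481 ≡ 1718 (mod 1763)
4^512 ≡ 1718^2 = 2951524 ≡ 262 (mod 1763)
4^1024 ≡ 262^2 = 68644 ≡ 1650 (mod 1763)
1762 = 1024 + 512 + 128 + 64 + 32 + 2 in binary powers of 2.
So 4^1762 ≡ 1650 · 262 · 59 · 133 · 385 · 16 ≡ 508 (mod 1763).
Since 508 ≠ 1, base 4 is a Fermat witness: 1763 is composite.

508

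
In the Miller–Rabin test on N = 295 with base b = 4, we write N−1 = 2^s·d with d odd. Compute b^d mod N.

134

295 − 1 = 294 = 2^1 · 147, so d = 147.
4^1 ≡ 4 (mod 295)
4^2 ≡ 4^2 = 16 ≡ 16 (mod 295)
4^4 ≡ 16^2 = 256 ≡ 256 (mod 295)
4^8 ≡ 256^2 = 65536 ≡ 46 (mod 295)
4^16 ≡ 46^2 = 2116 ≡ 51 (mod 295)
4^32 ≡ 51^2 = 2601 ≡ 241 (mod 295)
4^64 ≡ 241^2 = 58081 ≡ 261 (mod 295)
4^128 ≡ 261^2 = 68121 ≡ 271 (mod 295)
147 = 128 + 16 + 2 + 1 in binary powers of 2.
So 4^147 ≡ 271 · 51 · 16 · 4 ≡ 134 (mod 295).
Squaring chain: 134; never reaches −1, so base 4 is a Miller–Rabin witness that 295 is composite.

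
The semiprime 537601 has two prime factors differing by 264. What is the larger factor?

Since p = q + 264, we have 537601 = q(q + 264), so q² + 264q − 537601 = 0.
Discriminant: 264² + 4·537601 = 69696 + 2150404 = 2220100; √2220100 = 1490.
q = (−264 + 1490)/2 = 613, and p = q + 264 = 877.
Check: 613 · 877 = 537601.

877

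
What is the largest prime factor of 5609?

79

5609 = 71 · 79
79 is prime.
So 5609 = 71 · 79; the largest prime factor is 79.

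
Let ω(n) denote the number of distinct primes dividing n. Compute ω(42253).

3

42253 = 29 · 1457
1457 = 31 · 47
42253 = 29 · 31 · 47, which has 3 distinct prime factors.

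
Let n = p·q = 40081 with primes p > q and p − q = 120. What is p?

269

Since p = q + 120, we have 40081 = q(q + 120), so q² + 120q − 40081 = 0.
Discriminant: 120² + 4·40081 = 14400 + 160324 = 174724; √174724 = 418.
q = (−120 + 418)/2 = 149, and p = q + 120 = 269.
Check: 149 · 269 = 40081.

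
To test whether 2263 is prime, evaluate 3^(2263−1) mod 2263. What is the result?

2116

3^1 ≡ 3 (mod 2263)
3^2 ≡ 3^2 = 9 ≡ 9 (mod 2263)
3^4 ≡ 9^2 = 81 ≡ 81 (mod 2263)
3^8 ≡ 81^2 = 6561 ≡ 2035 (mod 2263)
3^16 ≡ 2035^2 = 4141225 ≡ 2198 (mod 2263)
3^32 ≡ 2198^2 = 4831204 ≡ 1962 (mod 2263)
3^64 ≡ 1962^2 = 3849444 ≡ 81 (mod 2263)
3^128 ≡ 81^2 = 6561 ≡ 2035 (mod 2263)
3^256 ≡ 2035^2 = 4141225 ≡ 2198 (mod 2263)
3^512 ≡ 2198^2 = 4831204 ≡ 1962 (mod 2263)
3^1024 ≡ 1962^2 = 3849444 ≡ 81 (mod 2263)
3^2048 ≡ 81^2 = 6561 ≡ 2035 (mod 2263)
2262 = 2048 + 128 + 64 + 16 + 4 + 2 in binary powers of 2.
So 3^2262 ≡ 2035 · 2035 · 81 · 2198 · 81 · 9 ≡ 2116 (mod 2263).
Since 2116 ≠ 1, base 3 is a Fermat witness: 2263 is composite.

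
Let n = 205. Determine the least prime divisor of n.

5

205 is odd.
Digit sum 7, not divisible by 3.
Ends in 5: divisible by 5.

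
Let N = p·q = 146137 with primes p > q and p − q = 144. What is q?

Since p = q + 144, we have 146137 = q(q + 144), so q² + 144q − 146137 = 0.
Discriminant: 144² + 4·146137 = 20736 + 584548 = 605284; √605284 = 778.
q = (−144 + 778)/2 = 317, and p = q + 144 = 461.
Check: 317 · 461 = 146137.

317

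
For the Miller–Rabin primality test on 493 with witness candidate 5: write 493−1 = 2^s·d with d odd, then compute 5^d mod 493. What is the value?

493 − 1 = 492 = 2^2 · 123, so d = 123.
5^1 ≡ 5 (mod 493)
5^2 ≡ 5^2 = 25 ≡ 25 (mod 493)
5^4 ≡ 25^2 = 625 ≡ 132 (mod 493)
5^8 ≡ 132^2 = 17424 ≡ 169 (mod 493)
5^16 ≡ 169^2 = 28561 ≡ 460 (mod 493)
5^32 ≡ 460^2 = 211600 ≡ 103 (mod 493)
5^64 ≡ 103^2 = 10609 ≡ 256 (mod 493)
123 = 64 + 32 + 16 + 8 + 2 + 1 in binary powers of 2.
So 5^123 ≡ 256 · 103 · 460 · 169 · 25 · 5 ≡ 419 (mod 493).
Squaring chain: 419 → 53; never reaches −1, so base 5 is a Miller–Rabin witness that 493 is composite.

419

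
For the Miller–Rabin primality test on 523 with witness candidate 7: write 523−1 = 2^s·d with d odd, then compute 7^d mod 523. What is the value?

523 − 1 = 522 = 2^1 · 261, so d = 261.
7^1 ≡ 7 (mod 523)
7^2 ≡ 7^2 = 49 ≡ 49 (mod 523)
7^4 ≡ 49^2 = 2401 ≡ 309 (mod 523)
7^8 ≡ 309^2 = 95481 ≡ 295 (mod 523)
7^16 ≡ 295^2 = 87025 ≡ 207 (mod 523)
7^32 ≡ 207^2 = 42849 ≡ 486 (mod 523)
7^64 ≡ 486^2 = 236196 ≡ 323 (mod 523)
7^128 ≡ 323^2 = 104329 ≡ 252 (mod 523)
7^256 ≡ 252^2 = 63504 ≡ 221 (mod 523)
261 = 256 + 4 + 1 in binary powers of 2.
So 7^261 ≡ 221 · 309 · 7 ≡ 1 (mod 523).
Since 7^d ≡ 1 (mod 523), base 7 does not prove 523 composite.

1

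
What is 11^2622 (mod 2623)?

11^1 ≡ 11 (mod 2623)
11^2 ≡ 11^2 = 121 ≡ 121 (mod 2623)
11^4 ≡ 121^2 = 14641 ≡ 1526 (mod 2623)
11^8 ≡ 1526^2 = 2328676 ≡ 2075 (mod 2623)
11^16 ≡ 2075^2 = 4305625 ≡ 1282 (mod 2623)
11^32 ≡ 1282^2 = 1643524 ≡ 1526 (mod 2623)
11^64 ≡ 1526^2 = 2328676 ≡ 2075 (mod 2623)
11^128 ≡ 2075^2 = 4305625 ≡ 1282 (mod 2623)
11^256 ≡ 1282^2 = 1643524 ≡ 1526 (mod 2623)
11^512 ≡ 1526^2 = 2328676 ≡ 2075 (mod 2623)
11^1024 ≡ 2075^2 = 4305625 ≡ 1282 (mod 2623)
11^2048 ≡ 1282^2 = 1643524 ≡ 1526 (mod 2623)
2622 = 2048 + 512 + 32 + 16 + 8 + 4 + 2 in binary powers of 2.
So 11^2622 ≡ 1526 · 2075 · 1526 · 1282 · 2075 · 1526 · 121 ≡ 365 (mod 2623).
Since 365 ≠ 1, base 11 is a Fermat witness: 2623 is composite.

365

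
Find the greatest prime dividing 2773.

59

2773 = 47 · 59
59 is prime.
So 2773 = 47 · 59; the largest prime factor is 59.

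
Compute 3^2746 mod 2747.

3^1 ≡ 3 (mod 2747)
3^2 ≡ 3^2 = 9 ≡ 9 (mod 2747)
3^4 ≡ 9^2 = 81 ≡ 81 (mod 2747)
3^8 ≡ 81^2 = 6561 ≡ 1067 (mod 2747)
3^16 ≡ 1067^2 = 1138489 ≡ 1231 (mod 2747)
3^32 ≡ 1231^2 = 1515361 ≡ 1764 (mod 2747)
3^64 ≡ 1764^2 = 3111696 ≡ 2092 (mod 2747)
3^128 ≡ 2092^2 = 4376464 ≡ 493 (mod 2747)
3^256 ≡ 493^2 = 243049 ≡ 1313 (mod 2747)
3^512 ≡ 1313^2 = 1723969 ≡ 1600 (mod 2747)
3^1024 ≡ 1600^2 = 2560000 ≡ 2543 (mod 2747)
3^2048 ≡ 2543^2 = 6466849 ≡ 411 (mod 2747)
2746 = 2048 + 512 + 128 + 32 + 16 + 8 + 2 in binary powers of 2.
So 3^2746 ≡ 411 · 1600 · 493 · 1764 · 1231 · 1067 · 9 ≡ 91 (mod 2747).
Since 91 ≠ 1, base 3 is a Fermat witness: 2747 is composite.

91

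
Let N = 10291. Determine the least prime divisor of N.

10291 is odd.
Digit sum 13, not divisible by 3.
Ends in 1: not divisible by 5.
7: 10291 = 7·1470 + 1
11: 10291 = 11·935 + 6
13: 10291 = 13·791 + 8
17: 10291 = 17·605 + 6
19: 10291 = 19·541 + 12
23: 10291 = 23·447 + 10
29: 10291 = 29·354 + 25
31: 10291 = 31·331 + 30
37: 10291 = 37·278 + 5
41: 10291 = 41·251

41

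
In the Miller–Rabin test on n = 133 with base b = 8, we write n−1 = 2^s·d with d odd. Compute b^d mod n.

133 − 1 = 132 = 2^2 · 33, so d = 33.
8^1 ≡ 8 (mod 133)
8^2 ≡ 8^2 = 64 ≡ 64 (mod 133)
8^4 ≡ 64^2 = 4096 ≡ 106 (mod 133)
8^8 ≡ 106^2 = 11236 ≡ 64 (mod 133)
8^16 ≡ 64^2 = 4096 ≡ 106 (mod 133)
8^32 ≡ 106^2 = 11236 ≡ 64 (mod 133)
33 = 32 + 1 in binary powers of 2.
So 8^33 ≡ 64 · 8 ≡ 113 (mod 133).
Squaring chain: 113 → 1; never reaches −1, so base 8 is a Miller–Rabin witness that 133 is composite.

113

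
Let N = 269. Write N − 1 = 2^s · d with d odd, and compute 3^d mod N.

269 − 1 = 268 = 2^2 · 67, so d = 67.
3^1 ≡ 3 (mod 269)
3^2 ≡ 3^2 = 9 ≡ 9 (mod 269)
3^4 ≡ 9^2 = 81 ≡ 81 (mod 269)
3^8 ≡ 81^2 = 6561 ≡ 105 (mod 269)
3^16 ≡ 105^2 = 11025 ≡ 265 (mod 269)
3^32 ≡ 265^2 = 70225 ≡ 16 (mod 269)
3^64 ≡ 16^2 = 256 ≡ 256 (mod 269)
67 = 64 + 2 + 1 in binary powers of 2.
So 3^67 ≡ 256 · 9 · 3 ≡ 187 (mod 269).
Squaring chain: 187 → 268; reaches −1, so base 3 does not prove 269 composite.

187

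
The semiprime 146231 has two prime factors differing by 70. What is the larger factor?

419

Since p = q + 70, we have 146231 = q(q + 70), so q² + 70q − 146231 = 0.
Discriminant: 70² + 4·146231 = 4900 + 584924 = 589824; √589824 = 768.
q = (−70 + 768)/2 = 349, and p = q + 70 = 419.
Check: 349 · 419 = 146231.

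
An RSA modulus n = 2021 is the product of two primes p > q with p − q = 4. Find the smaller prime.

43

Since p = q + 4, we have 2021 = q(q + 4), so q² + 4q − 2021 = 0.
Discriminant: 4² + 4·2021 = 16 + 8084 = 8100; √8100 = 90.
q = (−4 + 90)/2 = 43, and p = q + 4 = 47.
Check: 43 · 47 = 2021.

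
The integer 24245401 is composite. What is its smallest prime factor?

24245401 is odd.
Digit sum 22, not divisible by 3.
Ends in 1: not divisible by 5.
7: 24245401 = 7·3463628 + 5
11: 24245401 = 11·2204127 + 4
13: 24245401 = 13·1865030 + 11
17: 24245401 = 17·1426200 + 1
19: 24245401 = 19·1276073 + 14
23: 24245401 = 23·1054147 + 20
29: 24245401 = 29·836048 + 9
31: 24245401 = 31·782109 + 22
37: 24245401 = 37·655281 + 4
41: 24245401 = 41·591351 + 10
43: 24245401 = 43·563846 + 23
47: 24245401 = 47·515859 + 28
53: 24245401 = 53·457460 + 21
59: 24245401 = 59·410939

59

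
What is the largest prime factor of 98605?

41

98605 = 5 · 19721
19721 = 13 · 1517
1517 = 37 · 41
41 is prime.
So 98605 = 5 · 13 · 37 · 41; the largest prime factor is 41.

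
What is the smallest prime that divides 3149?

47

3149 is odd.
Digit sum 17, not divisible by 3.
Ends in 9: not divisible by 5.
7: 3149 = 7·449 + 6
11: 3149 = 11·286 + 3
13: 3149 = 13·242 + 3
17: 3149 = 17·185 + 4
19: 3149 = 19·165 + 14
23: 3149 = 23·136 + 21
29: 3149 = 29·108 + 17
31: 3149 = 31·101 + 18
37: 3149 = 37·85 + 4
41: 3149 = 41·76 + 33
43: 3149 = 43·73 + 10
47: 3149 = 47·67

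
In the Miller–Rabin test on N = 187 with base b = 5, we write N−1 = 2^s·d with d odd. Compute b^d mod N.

37

187 − 1 = 186 = 2^1 · 93, so d = 93.
5^1 ≡ 5 (mod 187)
5^2 ≡ 5^2 = 25 ≡ 25 (mod 187)
5^4 ≡ 25^2 = 625 ≡ 64 (mod 187)
5^8 ≡ 64^2 = 4096 ≡ 169 (mod 187)
5^16 ≡ 169^2 = 28561 ≡ 137 (mod 187)
5^32 ≡ 137^2 = 18769 ≡ 69 (mod 187)
5^64 ≡ 69^2 = 4761 ≡ 86 (mod 187)
93 = 64 + 16 + 8 + 4 + 1 in binary powers of 2.
So 5^93 ≡ 86 · 137 · 169 · 64 · 5 ≡ 37 (mod 187).
Squaring chain: 37; never reaches −1, so base 5 is a Miller–Rabin witness that 187 is composite.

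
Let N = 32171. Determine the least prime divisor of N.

32171 is odd.
Digit sum 14, not divisible by 3.
Ends in 1: not divisible by 5.
7: 32171 = 7·4595 + 6
11: 32171 = 11·2924 + 7
13: 32171 = 13·2474 + 9
17: 32171 = 17·1892 + 7
19: 32171 = 19·1693 + 4
23: 32171 = 23·1398 + 17
29: 32171 = 29·1109 + 10
31: 32171 = 31·1037 + 24
37: 32171 = 37·869 + 18
41: 32171 = 41·784 + 27
43: 32171 = 43·748 + 7
47: 32171 = 47·684 + 23
53: 32171 = 53·607

53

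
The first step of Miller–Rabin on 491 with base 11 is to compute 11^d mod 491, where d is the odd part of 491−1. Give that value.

1

491 − 1 = 490 = 2^1 · 245, so d = 245.
11^1 ≡ 11 (mod 491)
11^2 ≡ 11^2 = 121 ≡ 121 (mod 491)
11^4 ≡ 121^2 = 14641 ≡ 402 (mod 491)
11^8 ≡ 402^2 = 161604 ≡ 65 (mod 491)
11^16 ≡ 65^2 = 4225 ≡ 297 (mod 491)
11^32 ≡ 297^2 = 88209 ≡ 320 (mod 491)
11^64 ≡ 320^2 = 102400 ≡ 272 (mod 491)
11^128 ≡ 272^2 = 73984 ≡ 334 (mod 491)
245 = 128 + 64 + 32 + 16 + 4 + 1 in binary powers of 2.
So 11^245 ≡ 334 · 272 · 320 · 297 · 402 · 11 ≡ 1 (mod 491).
Since 11^d ≡ 1 (mod 491), base 11 does not prove 491 composite.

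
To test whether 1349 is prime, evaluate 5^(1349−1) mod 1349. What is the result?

54

5^1 ≡ 5 (mod 1349)
5^2 ≡ 5^2 = 25 ≡ 25 (mod 1349)
5^4 ≡ 25^2 = 625 ≡ 625 (mod 1349)
5^8 ≡ 625^2 = 390625 ≡ 764 (mod 1349)
5^16 ≡ 764^2 = 583696 ≡ 928 (mod 1349)
5^32 ≡ 928^2 = 861184 ≡ 522 (mod 1349)
5^64 ≡ 522^2 = 272484 ≡ 1335 (mod 1349)
5^128 ≡ 1335^2 = 1782225 ≡ 196 (mod 1349)
5^256 ≡ 196^2 = 38416 ≡ 644 (mod 1349)
5^512 ≡ 644^2 = 414736 ≡ 593 (mod 1349)
5^1024 ≡ 593^2 = 351649 ≡ 909 (mod 1349)
1348 = 1024 + 256 + 64 + 4 in binary powers of 2.
So 5^1348 ≡ 909 · 644 · 1335 · 625 ≡ 54 (mod 1349).
Since 54 ≠ 1, base 5 is a Fermat witness: 1349 is composite.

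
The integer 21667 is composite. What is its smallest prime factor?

21667 is odd.
Digit sum 22, not divisible by 3.
Ends in 7: not divisible by 5.
7: 21667 = 7·3095 + 2
11: 21667 = 11·1969 + 8
13: 21667 = 13·1666 + 9
17: 21667 = 17·1274 + 9
19: 21667 = 19·1140 + 7
23: 21667 = 23·942 + 1
29: 21667 = 29·747 + 4
31: 21667 = 31·698 + 29
37: 21667 = 37·585 + 22
41: 21667 = 41·528 + 19
43: 21667 = 43·503 + 38
47: 21667 = 47·461

47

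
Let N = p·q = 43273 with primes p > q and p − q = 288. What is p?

397

Since p = q + 288, we have 43273 = q(q + 288), so q² + 288q − 43273 = 0.
Discriminant: 288² + 4·43273 = 82944 + 173092 = 256036; √256036 = 506.
q = (−288 + 506)/2 = 109, and p = q + 288 = 397.
Check: 109 · 397 = 43273.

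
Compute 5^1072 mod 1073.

488

5^1 ≡ 5 (mod 1073)
5^2 ≡ 5^2 = 25 ≡ 25 (mod 1073)
5^4 ≡ 25^2 = 625 ≡ 625 (mod 1073)
5^8 ≡ 625^2 = 390625 ≡ 53 (mod 1073)
5^16 ≡ 53^2 = 2809 ≡ 663 (mod 1073)
5^32 ≡ 663^2 = 439569 ≡ 712 (mod 1073)
5^64 ≡ 712^2 = 506944 ≡ 488 (mod 1073)
5^128 ≡ 488^2 = 238144 ≡ 1011 (mod 1073)
5^256 ≡ 1011^2 = 1022121 ≡ 625 (mod 1073)
5^512 ≡ 625^2 = 390625 ≡ 53 (mod 1073)
5^1024 ≡ 53^2 = 2809 ≡ 663 (mod 1073)
1072 = 1024 + 32 + 16 in binary powers of 2.
So 5^1072 ≡ 663 · 712 · 663 ≡ 488 (mod 1073).
Since 488 ≠ 1, base 5 is a Fermat witness: 1073 is composite.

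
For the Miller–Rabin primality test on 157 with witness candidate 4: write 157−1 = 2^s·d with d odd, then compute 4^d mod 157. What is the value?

156

157 − 1 = 156 = 2^2 · 39, so d = 39.
4^1 ≡ 4 (mod 157)
4^2 ≡ 4^2 = 16 ≡ 16 (mod 157)
4^4 ≡ 16^2 = 256 ≡ 99 (mod 157)
4^8 ≡ 99^2 = 9801 ≡ 67 (mod 157)
4^16 ≡ 67^2 = 4489 ≡ 93 (mod 157)
4^32 ≡ 93^2 = 8649 ≡ 14 (mod 157)
39 = 32 + 4 + 2 + 1 in binary powers of 2.
So 4^39 ≡ 14 · 99 · 16 · 4 ≡ 156 (mod 157).
Since 4^d ≡ 156 (mod 157), base 4 does not prove 157 composite.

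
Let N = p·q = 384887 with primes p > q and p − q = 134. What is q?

Since p = q + 134, we have 384887 = q(q + 134), so q² + 134q − 384887 = 0.
Discriminant: 134² + 4·384887 = 17956 + 1539548 = 1557504; √1557504 = 1248.
q = (−134 + 1248)/2 = 557, and p = q + 134 = 691.
Check: 557 · 691 = 384887.

557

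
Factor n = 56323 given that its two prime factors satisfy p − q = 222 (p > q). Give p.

Since p = q + 222, we have 56323 = q(q + 222), so q² + 222q − 56323 = 0.
Discriminant: 222² + 4·56323 = 49284 + 225292 = 274576; √274576 = 524.
q = (−222 + 524)/2 = 151, and p = q + 222 = 373.
Check: 151 · 373 = 56323.

373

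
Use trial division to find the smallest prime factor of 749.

749 is odd.
Digit sum 20, not divisible by 3.
Ends in 9: not divisible by 5.
7: 749 = 7·107

7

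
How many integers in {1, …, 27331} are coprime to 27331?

Factor: 27331 = 151 · 181.
φ(27331) = (151−1) · (181−1) = 150 · 180 = 27000.

27000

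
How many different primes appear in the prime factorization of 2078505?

6

2078505 = 3^2 · 230945
230945 = 5 · 46189
46189 = 11 · 4199
4199 = 13 · 323
323 = 17 · 19
2078505 = 3^2 · 5 · 11 · 13 · 17 · 19, which has 6 distinct prime factors.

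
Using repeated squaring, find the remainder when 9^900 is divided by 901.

543

9^1 ≡ 9 (mod 901)
9^2 ≡ 9^2 = 81 ≡ 81 (mod 901)
9^4 ≡ 81^2 = 6561 ≡ 254 (mod 901)
9^8 ≡ 254^2 = 64516 ≡ 545 (mod 901)
9^16 ≡ 545^2 = 297025 ≡ 596 (mod 901)
9^32 ≡ 596^2 = 355216 ≡ 222 (mod 901)
9^64 ≡ 222^2 = 49284 ≡ 630 (mod 901)
9^128 ≡ 630^2 = 396900 ≡ 460 (mod 901)
9^256 ≡ 460^2 = 211600 ≡ 766 (mod 901)
9^512 ≡ 766^2 = 586756 ≡ 205 (mod 901)
900 = 512 + 256 + 128 + 4 in binary powers of 2.
So 9^900 ≡ 205 · 766 · 460 · 254 ≡ 543 (mod 901).
Since 543 ≠ 1, base 9 is a Fermat witness: 901 is composite.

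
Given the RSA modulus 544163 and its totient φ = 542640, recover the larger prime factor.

φ(n) = (p−1)(q−1) = n − (p+q) + 1, so p + q = 544163 − 542640 + 1 = 1524.
p and q are the roots of t² − 1524t + 544163 = 0.
Discriminant: 1524² − 4·544163 = 2322576 − 2176652 = 145924; √145924 = 382.
q = (1524 − 382)/2 = 571, p = (1524 + 382)/2 = 953.
Check: 571 · 953 = 544163.

953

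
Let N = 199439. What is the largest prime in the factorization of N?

71

199439 = 53 · 3763
3763 = 53 · 71
71 is prime.
So 199439 = 53^2 · 71; the largest prime factor is 71.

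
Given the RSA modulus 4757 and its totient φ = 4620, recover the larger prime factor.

71

φ(n) = (p−1)(q−1) = n − (p+q) + 1, so p + q = 4757 − 4620 + 1 = 138.
p and q are the roots of t² − 138t + 4757 = 0.
Discriminant: 138² − 4·4757 = 19044 − 19028 = 16; √16 = 4.
q = (138 − 4)/2 = 67, p = (138 + 4)/2 = 71.
Check: 67 · 71 = 4757.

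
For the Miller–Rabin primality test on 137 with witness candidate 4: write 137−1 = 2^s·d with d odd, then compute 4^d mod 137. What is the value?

137 − 1 = 136 = 2^3 · 17, so d = 17.
4^1 ≡ 4 (mod 137)
4^2 ≡ 4^2 = 16 ≡ 16 (mod 137)
4^4 ≡ 16^2 = 256 ≡ 119 (mod 137)
4^8 ≡ 119^2 = 14161 ≡ 50 (mod 137)
4^16 ≡ 50^2 = 2500 ≡ 34 (mod 137)
17 = 16 + 1 in binary powers of 2.
So 4^17 ≡ 34 · 4 ≡ 136 (mod 137).
Since 4^d ≡ 136 (mod 137), base 4 does not prove 137 composite.

136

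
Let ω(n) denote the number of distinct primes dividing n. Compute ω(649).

2

649 = 11 · 59
649 = 11 · 59, which has 2 distinct prime factors.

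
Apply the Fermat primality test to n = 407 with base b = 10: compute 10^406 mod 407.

10^1 ≡ 10 (mod 407)
10^2 ≡ 10^2 = 100 ≡ 100 (mod 407)
10^4 ≡ 100^2 = 10000 ≡ 232 (mod 407)
10^8 ≡ 232^2 = 53824 ≡ 100 (mod 407)
10^16 ≡ 100^2 = 10000 ≡ 232 (mod 407)
10^32 ≡ 232^2 = 53824 ≡ 100 (mod 407)
10^64 ≡ 100^2 = 10000 ≡ 232 (mod 407)
10^128 ≡ 232^2 = 53824 ≡ 100 (mod 407)
10^256 ≡ 100^2 = 10000 ≡ 232 (mod 407)
406 = 256 + 128 + 16 + 4 + 2 in binary powers of 2.
So 10^406 ≡ 232 · 100 · 232 · 232 · 100 ≡ 232 (mod 407).
Since 232 ≠ 1, base 10 is a Fermat witness: 407 is composite.

232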